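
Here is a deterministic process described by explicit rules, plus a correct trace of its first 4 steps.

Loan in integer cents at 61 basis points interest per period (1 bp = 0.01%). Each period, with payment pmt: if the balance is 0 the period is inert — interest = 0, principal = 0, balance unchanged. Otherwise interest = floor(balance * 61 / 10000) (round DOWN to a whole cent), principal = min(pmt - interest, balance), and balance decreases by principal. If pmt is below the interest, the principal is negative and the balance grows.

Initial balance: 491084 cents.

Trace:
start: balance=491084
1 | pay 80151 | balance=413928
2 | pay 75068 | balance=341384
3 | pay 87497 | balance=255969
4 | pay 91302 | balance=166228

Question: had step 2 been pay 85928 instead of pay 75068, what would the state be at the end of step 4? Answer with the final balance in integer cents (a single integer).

(re-executing from step 2 with the substitution; state before step 2: balance=413928)
2 | pay 85928 | balance=330524
3 | pay 87497 | balance=245043
4 | pay 91302 | balance=155235

155235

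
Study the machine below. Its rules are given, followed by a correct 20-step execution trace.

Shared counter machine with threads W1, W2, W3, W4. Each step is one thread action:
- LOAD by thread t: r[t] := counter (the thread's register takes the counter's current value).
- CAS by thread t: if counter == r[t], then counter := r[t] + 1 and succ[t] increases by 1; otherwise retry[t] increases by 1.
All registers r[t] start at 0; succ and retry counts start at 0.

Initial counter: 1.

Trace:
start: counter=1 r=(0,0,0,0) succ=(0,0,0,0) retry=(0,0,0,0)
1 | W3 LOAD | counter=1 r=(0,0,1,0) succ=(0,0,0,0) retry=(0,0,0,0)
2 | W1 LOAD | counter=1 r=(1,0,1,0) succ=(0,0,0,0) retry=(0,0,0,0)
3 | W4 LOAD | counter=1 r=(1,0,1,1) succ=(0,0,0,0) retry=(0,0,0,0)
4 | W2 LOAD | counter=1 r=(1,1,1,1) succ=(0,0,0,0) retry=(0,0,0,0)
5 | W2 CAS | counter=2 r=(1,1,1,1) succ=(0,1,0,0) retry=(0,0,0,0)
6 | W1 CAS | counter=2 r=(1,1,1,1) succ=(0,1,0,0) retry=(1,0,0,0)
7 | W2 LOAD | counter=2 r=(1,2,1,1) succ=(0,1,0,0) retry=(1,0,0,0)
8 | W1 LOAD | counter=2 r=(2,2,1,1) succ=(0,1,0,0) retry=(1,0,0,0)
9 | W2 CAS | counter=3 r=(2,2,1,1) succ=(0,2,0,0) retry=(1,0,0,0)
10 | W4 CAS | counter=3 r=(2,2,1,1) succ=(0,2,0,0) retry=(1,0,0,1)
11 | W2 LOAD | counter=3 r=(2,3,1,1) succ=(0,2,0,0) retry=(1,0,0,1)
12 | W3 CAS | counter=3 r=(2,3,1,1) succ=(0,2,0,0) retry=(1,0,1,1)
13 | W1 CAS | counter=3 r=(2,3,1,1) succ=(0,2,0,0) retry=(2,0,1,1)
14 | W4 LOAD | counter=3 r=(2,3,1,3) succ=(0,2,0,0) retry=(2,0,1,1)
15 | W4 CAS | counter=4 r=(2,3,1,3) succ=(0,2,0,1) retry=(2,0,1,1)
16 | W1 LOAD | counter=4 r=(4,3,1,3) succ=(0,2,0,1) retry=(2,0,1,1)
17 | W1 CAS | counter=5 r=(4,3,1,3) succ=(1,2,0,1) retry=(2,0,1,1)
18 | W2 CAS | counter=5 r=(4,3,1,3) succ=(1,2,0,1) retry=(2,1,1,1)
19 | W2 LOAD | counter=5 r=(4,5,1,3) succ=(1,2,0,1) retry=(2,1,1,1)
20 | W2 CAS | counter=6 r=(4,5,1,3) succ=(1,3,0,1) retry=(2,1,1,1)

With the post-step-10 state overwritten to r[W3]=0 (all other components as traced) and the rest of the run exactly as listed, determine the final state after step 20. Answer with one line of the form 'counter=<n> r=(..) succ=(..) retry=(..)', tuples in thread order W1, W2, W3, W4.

counter=6 r=(4,5,0,3) succ=(1,3,0,1) retry=(2,1,1,1)

state after step 10 := counter=3 r=(2,2,0,1) succ=(0,2,0,0) retry=(1,0,0,1)
11 | W2 LOAD | counter=3 r=(2,3,0,1) succ=(0,2,0,0) retry=(1,0,0,1)
12 | W3 CAS | counter=3 r=(2,3,0,1) succ=(0,2,0,0) retry=(1,0,1,1)
13 | W1 CAS | counter=3 r=(2,3,0,1) succ=(0,2,0,0) retry=(2,0,1,1)
14 | W4 LOAD | counter=3 r=(2,3,0,3) succ=(0,2,0,0) retry=(2,0,1,1)
15 | W4 CAS | counter=4 r=(2,3,0,3) succ=(0,2,0,1) retry=(2,0,1,1)
16 | W1 LOAD | counter=4 r=(4,3,0,3) succ=(0,2,0,1) retry=(2,0,1,1)
17 | W1 CAS | counter=5 r=(4,3,0,3) succ=(1,2,0,1) retry=(2,0,1,1)
18 | W2 CAS | counter=5 r=(4,3,0,3) succ=(1,2,0,1) retry=(2,1,1,1)
19 | W2 LOAD | counter=5 r=(4,5,0,3) succ=(1,2,0,1) retry=(2,1,1,1)
20 | W2 CAS | counter=6 r=(4,5,0,3) succ=(1,3,0,1) retry=(2,1,1,1)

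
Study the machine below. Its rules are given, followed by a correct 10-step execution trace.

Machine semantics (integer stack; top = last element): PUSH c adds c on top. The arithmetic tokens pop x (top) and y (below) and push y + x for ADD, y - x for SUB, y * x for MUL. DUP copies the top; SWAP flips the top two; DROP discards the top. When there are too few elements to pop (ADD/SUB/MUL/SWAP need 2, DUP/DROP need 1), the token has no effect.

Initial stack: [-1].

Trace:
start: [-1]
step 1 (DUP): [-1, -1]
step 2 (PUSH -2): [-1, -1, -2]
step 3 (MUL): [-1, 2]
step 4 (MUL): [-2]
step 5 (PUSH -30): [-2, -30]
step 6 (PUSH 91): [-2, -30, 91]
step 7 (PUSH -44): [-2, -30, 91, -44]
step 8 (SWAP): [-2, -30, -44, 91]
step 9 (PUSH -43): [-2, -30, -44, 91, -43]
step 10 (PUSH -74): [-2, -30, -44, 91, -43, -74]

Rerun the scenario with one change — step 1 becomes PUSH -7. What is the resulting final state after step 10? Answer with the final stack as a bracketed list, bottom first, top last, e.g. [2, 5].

[-14, -30, -44, 91, -43, -74]

(re-executing from step 1 with the substitution; state before step 1: [-1])
step 1 (PUSH -7): [-1, -7]
step 2 (PUSH -2): [-1, -7, -2]
step 3 (MUL): [-1, 14]
step 4 (MUL): [-14]
step 5 (PUSH -30): [-14, -30]
step 6 (PUSH 91): [-14, -30, 91]
step 7 (PUSH -44): [-14, -30, 91, -44]
step 8 (SWAP): [-14, -30, -44, 91]
step 9 (PUSH -43): [-14, -30, -44, 91, -43]
step 10 (PUSH -74): [-14, -30, -44, 91, -43, -74]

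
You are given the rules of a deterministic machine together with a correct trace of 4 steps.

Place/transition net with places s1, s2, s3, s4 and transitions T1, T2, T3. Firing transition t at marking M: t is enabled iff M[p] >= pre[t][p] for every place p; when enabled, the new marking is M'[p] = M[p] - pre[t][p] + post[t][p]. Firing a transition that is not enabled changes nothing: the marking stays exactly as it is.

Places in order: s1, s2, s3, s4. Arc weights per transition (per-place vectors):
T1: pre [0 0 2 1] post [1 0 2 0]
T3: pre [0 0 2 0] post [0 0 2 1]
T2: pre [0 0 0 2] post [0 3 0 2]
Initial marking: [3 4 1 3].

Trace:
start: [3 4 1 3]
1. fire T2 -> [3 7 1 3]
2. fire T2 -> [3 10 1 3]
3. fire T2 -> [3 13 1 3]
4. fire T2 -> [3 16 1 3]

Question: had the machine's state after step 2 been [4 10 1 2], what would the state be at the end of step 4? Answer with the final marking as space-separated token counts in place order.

4 16 1 2

state after step 2 := [4 10 1 2]
3. fire T2 -> [4 13 1 2]
4. fire T2 -> [4 16 1 2]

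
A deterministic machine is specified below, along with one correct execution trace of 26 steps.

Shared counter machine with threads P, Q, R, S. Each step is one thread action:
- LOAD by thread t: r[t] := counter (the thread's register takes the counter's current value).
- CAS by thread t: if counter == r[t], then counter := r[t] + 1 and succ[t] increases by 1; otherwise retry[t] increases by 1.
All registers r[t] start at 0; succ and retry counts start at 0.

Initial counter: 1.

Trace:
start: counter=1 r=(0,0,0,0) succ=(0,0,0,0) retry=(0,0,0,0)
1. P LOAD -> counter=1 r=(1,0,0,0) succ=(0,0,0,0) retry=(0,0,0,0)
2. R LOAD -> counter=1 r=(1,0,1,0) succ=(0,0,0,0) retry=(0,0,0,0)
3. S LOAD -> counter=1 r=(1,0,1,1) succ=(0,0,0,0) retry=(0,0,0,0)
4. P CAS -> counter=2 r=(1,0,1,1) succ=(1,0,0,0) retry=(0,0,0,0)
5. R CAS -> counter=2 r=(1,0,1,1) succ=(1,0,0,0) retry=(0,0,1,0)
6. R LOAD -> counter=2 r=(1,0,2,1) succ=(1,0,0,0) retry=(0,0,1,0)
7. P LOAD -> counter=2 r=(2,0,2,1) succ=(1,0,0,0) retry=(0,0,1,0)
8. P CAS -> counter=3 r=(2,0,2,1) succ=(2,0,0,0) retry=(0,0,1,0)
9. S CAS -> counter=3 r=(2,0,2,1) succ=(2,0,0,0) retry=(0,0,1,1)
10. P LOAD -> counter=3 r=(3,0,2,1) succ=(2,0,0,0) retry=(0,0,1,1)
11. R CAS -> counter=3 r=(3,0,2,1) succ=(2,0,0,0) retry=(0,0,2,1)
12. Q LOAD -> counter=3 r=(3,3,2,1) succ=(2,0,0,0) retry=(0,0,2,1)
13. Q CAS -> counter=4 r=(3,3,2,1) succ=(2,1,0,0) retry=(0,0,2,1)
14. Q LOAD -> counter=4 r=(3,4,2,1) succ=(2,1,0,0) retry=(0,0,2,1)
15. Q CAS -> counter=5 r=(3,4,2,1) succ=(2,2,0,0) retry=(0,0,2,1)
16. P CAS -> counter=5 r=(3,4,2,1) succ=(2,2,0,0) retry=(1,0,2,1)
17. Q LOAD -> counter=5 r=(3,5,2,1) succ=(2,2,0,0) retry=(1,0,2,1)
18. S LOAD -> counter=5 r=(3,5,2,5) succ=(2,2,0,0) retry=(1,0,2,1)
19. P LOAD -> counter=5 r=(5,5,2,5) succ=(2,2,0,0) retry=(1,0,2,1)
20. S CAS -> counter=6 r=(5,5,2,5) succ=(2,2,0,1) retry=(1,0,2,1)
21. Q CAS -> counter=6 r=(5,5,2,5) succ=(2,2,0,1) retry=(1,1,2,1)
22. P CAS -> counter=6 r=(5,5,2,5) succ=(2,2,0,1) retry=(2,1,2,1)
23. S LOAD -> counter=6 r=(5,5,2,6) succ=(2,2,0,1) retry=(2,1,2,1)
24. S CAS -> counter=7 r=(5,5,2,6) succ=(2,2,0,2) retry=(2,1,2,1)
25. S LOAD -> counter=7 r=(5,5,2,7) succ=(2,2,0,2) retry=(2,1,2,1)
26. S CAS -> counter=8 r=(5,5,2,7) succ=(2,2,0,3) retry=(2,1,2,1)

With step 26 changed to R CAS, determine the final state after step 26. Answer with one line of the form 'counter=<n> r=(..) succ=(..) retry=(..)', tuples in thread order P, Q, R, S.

counter=7 r=(5,5,2,7) succ=(2,2,0,2) retry=(2,1,3,1)

(re-executing from step 26 with the substitution; state before step 26: counter=7 r=(5,5,2,7) succ=(2,2,0,2) retry=(2,1,2,1))
26. R CAS -> counter=7 r=(5,5,2,7) succ=(2,2,0,2) retry=(2,1,3,1)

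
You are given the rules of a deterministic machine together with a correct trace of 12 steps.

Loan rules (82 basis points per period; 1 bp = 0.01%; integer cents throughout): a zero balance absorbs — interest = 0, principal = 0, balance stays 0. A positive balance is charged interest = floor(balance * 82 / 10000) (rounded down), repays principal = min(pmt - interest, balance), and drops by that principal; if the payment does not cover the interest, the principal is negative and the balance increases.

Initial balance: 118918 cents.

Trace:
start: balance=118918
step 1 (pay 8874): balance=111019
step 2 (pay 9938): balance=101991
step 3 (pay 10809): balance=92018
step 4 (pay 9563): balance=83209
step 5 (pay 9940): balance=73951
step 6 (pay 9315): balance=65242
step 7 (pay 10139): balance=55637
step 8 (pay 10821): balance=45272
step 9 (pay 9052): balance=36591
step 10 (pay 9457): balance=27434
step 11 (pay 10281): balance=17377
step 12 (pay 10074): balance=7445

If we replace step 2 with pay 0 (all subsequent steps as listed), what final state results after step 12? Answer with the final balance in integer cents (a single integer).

18228

(re-executing from step 2 with the substitution; state before step 2: balance=111019)
step 2 (pay 0): balance=111929
step 3 (pay 10809): balance=102037
step 4 (pay 9563): balance=93310
step 5 (pay 9940): balance=84135
step 6 (pay 9315): balance=75509
step 7 (pay 10139): balance=65989
step 8 (pay 10821): balance=55709
step 9 (pay 9052): balance=47113
step 10 (pay 9457): balance=38042
step 11 (pay 10281): balance=28072
step 12 (pay 10074): balance=18228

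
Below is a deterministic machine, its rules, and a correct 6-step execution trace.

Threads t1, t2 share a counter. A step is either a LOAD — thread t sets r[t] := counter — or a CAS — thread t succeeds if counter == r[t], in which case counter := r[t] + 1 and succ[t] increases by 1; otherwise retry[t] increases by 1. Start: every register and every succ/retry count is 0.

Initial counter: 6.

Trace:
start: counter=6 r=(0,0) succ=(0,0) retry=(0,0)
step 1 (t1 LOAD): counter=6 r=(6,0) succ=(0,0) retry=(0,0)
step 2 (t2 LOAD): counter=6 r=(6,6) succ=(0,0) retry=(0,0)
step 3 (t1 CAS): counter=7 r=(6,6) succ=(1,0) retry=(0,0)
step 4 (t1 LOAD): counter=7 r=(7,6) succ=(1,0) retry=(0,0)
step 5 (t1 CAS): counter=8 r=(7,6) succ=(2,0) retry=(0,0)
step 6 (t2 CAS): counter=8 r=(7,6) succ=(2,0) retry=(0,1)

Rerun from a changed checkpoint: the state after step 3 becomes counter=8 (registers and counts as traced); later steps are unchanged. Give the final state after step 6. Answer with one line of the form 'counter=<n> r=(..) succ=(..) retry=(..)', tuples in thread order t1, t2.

state after step 3 := counter=8 r=(6,6) succ=(1,0) retry=(0,0)
step 4 (t1 LOAD): counter=8 r=(8,6) succ=(1,0) retry=(0,0)
step 5 (t1 CAS): counter=9 r=(8,6) succ=(2,0) retry=(0,0)
step 6 (t2 CAS): counter=9 r=(8,6) succ=(2,0) retry=(0,1)

counter=9 r=(8,6) succ=(2,0) retry=(0,1)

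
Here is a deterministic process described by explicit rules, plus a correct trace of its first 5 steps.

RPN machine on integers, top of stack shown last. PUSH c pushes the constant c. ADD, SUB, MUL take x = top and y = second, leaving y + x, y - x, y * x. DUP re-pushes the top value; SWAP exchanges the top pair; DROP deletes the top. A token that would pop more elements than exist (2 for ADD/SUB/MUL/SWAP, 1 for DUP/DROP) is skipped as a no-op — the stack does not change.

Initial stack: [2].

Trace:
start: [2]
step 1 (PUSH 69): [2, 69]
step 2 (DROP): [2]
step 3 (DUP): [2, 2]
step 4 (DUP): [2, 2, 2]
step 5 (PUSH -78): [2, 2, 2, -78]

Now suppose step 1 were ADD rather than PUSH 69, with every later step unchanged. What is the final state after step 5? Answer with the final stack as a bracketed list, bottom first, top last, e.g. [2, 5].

(re-executing from step 1 with the substitution; state before step 1: [2])
step 1 (ADD): [2]
step 2 (DROP): []
step 3 (DUP): []
step 4 (DUP): []
step 5 (PUSH -78): [-78]

[-78]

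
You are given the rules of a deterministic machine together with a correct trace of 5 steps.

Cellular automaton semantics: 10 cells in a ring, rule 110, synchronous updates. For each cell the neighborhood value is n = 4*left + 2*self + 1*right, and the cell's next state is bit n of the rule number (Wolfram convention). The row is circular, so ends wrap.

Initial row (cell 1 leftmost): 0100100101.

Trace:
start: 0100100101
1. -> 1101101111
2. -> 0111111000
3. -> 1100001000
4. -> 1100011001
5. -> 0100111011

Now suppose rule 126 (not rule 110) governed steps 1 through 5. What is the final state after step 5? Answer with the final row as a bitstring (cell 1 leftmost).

0000000000

(re-executing steps 1..5 under rule 126; state before step 1: 0100100101)
1. -> 1111111111
2. -> 0000000000
3. -> 0000000000
4. -> 0000000000
5. -> 0000000000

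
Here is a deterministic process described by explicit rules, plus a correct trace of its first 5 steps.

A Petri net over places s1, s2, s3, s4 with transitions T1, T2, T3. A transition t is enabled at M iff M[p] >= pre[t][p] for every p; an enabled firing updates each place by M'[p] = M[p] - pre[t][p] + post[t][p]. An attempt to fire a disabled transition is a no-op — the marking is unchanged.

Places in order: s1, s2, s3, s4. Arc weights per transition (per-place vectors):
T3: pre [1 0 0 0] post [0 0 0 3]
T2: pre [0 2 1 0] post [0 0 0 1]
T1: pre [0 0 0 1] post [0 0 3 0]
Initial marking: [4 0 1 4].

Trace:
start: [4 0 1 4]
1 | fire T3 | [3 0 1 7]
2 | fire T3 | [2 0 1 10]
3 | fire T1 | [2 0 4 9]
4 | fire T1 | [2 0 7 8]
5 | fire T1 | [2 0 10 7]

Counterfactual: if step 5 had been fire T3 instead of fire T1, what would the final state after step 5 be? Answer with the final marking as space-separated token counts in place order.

(re-executing from step 5 with the substitution; state before step 5: [2 0 7 8])
5 | fire T3 | [1 0 7 11]

1 0 7 11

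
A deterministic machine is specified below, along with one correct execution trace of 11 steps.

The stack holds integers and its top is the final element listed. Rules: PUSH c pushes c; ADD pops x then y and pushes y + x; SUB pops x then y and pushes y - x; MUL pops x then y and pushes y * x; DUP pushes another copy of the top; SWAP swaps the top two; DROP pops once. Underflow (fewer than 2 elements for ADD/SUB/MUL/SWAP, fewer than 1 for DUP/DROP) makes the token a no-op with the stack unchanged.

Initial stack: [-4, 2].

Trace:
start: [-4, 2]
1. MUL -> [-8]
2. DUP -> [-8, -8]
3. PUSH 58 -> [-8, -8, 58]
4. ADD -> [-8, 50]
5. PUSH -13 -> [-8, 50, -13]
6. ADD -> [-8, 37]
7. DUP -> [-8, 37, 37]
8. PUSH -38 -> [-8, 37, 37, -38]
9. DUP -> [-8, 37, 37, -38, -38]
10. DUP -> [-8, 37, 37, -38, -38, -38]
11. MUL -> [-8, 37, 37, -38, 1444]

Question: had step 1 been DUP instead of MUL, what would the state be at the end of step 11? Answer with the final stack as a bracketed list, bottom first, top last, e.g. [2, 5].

[-4, 2, 2, 47, 47, -38, 1444]

(re-executing from step 1 with the substitution; state before step 1: [-4, 2])
1. DUP -> [-4, 2, 2]
2. DUP -> [-4, 2, 2, 2]
3. PUSH 58 -> [-4, 2, 2, 2, 58]
4. ADD -> [-4, 2, 2, 60]
5. PUSH -13 -> [-4, 2, 2, 60, -13]
6. ADD -> [-4, 2, 2, 47]
7. DUP -> [-4, 2, 2, 47, 47]
8. PUSH -38 -> [-4, 2, 2, 47, 47, -38]
9. DUP -> [-4, 2, 2, 47, 47, -38, -38]
10. DUP -> [-4, 2, 2, 47, 47, -38, -38, -38]
11. MUL -> [-4, 2, 2, 47, 47, -38, 1444]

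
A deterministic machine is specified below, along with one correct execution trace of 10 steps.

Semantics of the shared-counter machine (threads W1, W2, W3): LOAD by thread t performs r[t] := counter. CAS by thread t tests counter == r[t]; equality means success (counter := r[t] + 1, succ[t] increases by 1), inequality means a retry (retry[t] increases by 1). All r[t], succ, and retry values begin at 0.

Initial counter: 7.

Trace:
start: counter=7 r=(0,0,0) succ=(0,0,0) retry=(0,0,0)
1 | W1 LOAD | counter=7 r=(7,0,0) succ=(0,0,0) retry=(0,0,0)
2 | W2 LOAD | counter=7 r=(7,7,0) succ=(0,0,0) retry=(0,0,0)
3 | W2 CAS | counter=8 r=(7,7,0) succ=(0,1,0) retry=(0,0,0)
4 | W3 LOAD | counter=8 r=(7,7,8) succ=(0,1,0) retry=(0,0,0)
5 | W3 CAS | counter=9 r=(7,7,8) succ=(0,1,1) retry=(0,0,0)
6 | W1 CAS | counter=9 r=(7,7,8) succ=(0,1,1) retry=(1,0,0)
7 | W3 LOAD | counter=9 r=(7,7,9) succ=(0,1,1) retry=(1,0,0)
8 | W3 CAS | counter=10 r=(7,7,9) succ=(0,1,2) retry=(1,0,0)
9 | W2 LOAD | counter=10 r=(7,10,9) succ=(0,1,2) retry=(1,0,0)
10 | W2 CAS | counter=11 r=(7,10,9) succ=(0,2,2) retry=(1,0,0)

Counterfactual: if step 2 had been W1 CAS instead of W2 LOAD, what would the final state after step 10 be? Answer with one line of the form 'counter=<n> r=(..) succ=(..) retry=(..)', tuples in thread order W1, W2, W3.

(re-executing from step 2 with the substitution; state before step 2: counter=7 r=(7,0,0) succ=(0,0,0) retry=(0,0,0))
2 | W1 CAS | counter=8 r=(7,0,0) succ=(1,0,0) retry=(0,0,0)
3 | W2 CAS | counter=8 r=(7,0,0) succ=(1,0,0) retry=(0,1,0)
4 | W3 LOAD | counter=8 r=(7,0,8) succ=(1,0,0) retry=(0,1,0)
5 | W3 CAS | counter=9 r=(7,0,8) succ=(1,0,1) retry=(0,1,0)
6 | W1 CAS | counter=9 r=(7,0,8) succ=(1,0,1) retry=(1,1,0)
7 | W3 LOAD | counter=9 r=(7,0,9) succ=(1,0,1) retry=(1,1,0)
8 | W3 CAS | counter=10 r=(7,0,9) succ=(1,0,2) retry=(1,1,0)
9 | W2 LOAD | counter=10 r=(7,10,9) succ=(1,0,2) retry=(1,1,0)
10 | W2 CAS | counter=11 r=(7,10,9) succ=(1,1,2) retry=(1,1,0)

counter=11 r=(7,10,9) succ=(1,1,2) retry=(1,1,0)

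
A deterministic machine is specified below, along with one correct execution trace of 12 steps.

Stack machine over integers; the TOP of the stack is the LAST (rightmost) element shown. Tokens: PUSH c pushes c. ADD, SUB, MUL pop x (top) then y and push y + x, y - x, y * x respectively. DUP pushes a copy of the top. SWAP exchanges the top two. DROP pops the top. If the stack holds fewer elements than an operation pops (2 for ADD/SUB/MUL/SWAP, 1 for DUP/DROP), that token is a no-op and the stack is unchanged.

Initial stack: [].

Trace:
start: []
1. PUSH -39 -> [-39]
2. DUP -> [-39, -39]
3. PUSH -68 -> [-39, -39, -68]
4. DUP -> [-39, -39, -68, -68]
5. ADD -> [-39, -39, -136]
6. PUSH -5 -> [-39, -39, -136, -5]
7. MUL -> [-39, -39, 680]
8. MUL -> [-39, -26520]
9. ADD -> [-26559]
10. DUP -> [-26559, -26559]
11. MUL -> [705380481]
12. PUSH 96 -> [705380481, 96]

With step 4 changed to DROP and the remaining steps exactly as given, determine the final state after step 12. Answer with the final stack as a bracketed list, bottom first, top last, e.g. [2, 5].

[152100, 96]

(re-executing from step 4 with the substitution; state before step 4: [-39, -39, -68])
4. DROP -> [-39, -39]
5. ADD -> [-78]
6. PUSH -5 -> [-78, -5]
7. MUL -> [390]
8. MUL -> [390]
9. ADD -> [390]
10. DUP -> [390, 390]
11. MUL -> [152100]
12. PUSH 96 -> [152100, 96]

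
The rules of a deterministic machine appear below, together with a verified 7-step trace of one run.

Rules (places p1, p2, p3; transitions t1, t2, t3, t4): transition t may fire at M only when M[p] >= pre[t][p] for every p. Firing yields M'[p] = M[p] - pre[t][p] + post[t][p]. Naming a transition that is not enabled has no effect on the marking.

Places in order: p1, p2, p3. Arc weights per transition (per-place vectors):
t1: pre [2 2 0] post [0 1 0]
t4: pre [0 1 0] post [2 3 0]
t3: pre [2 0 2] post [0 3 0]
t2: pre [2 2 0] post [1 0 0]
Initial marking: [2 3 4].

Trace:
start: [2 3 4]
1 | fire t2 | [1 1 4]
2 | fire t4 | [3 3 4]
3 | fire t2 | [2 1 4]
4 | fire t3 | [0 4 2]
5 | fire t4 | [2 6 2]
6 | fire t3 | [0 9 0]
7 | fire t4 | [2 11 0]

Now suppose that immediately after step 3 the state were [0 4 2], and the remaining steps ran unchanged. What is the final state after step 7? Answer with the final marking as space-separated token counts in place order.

2 11 0

state after step 3 := [0 4 2]
4 | fire t3 | [0 4 2]
5 | fire t4 | [2 6 2]
6 | fire t3 | [0 9 0]
7 | fire t4 | [2 11 0]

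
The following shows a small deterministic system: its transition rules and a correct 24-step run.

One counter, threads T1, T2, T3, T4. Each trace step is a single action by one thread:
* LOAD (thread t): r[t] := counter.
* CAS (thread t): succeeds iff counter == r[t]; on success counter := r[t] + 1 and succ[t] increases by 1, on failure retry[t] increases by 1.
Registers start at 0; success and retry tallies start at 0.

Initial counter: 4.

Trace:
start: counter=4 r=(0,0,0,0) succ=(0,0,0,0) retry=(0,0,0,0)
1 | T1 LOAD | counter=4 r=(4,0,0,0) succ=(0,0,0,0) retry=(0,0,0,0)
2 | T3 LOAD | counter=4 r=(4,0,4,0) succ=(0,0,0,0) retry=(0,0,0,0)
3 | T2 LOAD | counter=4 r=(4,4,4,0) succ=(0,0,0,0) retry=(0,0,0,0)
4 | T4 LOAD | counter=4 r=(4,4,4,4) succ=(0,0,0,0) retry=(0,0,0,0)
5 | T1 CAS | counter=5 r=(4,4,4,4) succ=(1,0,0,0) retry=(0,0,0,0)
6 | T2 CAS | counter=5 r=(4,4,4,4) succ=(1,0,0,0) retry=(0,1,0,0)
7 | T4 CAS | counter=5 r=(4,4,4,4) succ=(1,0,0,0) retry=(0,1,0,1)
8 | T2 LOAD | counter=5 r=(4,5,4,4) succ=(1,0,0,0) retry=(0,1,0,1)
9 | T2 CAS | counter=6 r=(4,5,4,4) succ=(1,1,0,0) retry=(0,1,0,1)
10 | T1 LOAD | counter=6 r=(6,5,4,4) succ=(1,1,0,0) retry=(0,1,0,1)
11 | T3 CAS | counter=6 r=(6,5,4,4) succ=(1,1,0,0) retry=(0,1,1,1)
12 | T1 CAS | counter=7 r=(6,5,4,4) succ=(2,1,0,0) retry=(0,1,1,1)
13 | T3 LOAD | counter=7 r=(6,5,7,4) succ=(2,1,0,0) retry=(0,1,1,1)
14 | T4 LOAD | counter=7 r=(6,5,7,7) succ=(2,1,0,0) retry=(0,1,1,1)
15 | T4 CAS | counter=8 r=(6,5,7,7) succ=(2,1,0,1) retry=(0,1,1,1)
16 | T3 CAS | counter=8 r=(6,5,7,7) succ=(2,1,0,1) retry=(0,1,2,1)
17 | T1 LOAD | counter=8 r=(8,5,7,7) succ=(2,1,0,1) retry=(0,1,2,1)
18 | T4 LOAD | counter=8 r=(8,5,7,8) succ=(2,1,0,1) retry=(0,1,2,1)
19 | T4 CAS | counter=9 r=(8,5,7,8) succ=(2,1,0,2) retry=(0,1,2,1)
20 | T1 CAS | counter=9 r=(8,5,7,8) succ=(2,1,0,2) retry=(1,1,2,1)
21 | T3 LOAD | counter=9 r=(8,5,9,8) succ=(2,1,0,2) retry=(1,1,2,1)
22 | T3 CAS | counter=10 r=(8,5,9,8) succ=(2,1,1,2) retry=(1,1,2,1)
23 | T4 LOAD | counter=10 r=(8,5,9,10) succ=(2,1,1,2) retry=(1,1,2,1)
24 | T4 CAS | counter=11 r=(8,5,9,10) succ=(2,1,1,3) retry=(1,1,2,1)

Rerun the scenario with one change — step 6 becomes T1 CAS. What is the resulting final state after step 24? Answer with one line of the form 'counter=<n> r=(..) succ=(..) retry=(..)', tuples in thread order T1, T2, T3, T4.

(re-executing from step 6 with the substitution; state before step 6: counter=5 r=(4,4,4,4) succ=(1,0,0,0) retry=(0,0,0,0))
6 | T1 CAS | counter=5 r=(4,4,4,4) succ=(1,0,0,0) retry=(1,0,0,0)
7 | T4 CAS | counter=5 r=(4,4,4,4) succ=(1,0,0,0) retry=(1,0,0,1)
8 | T2 LOAD | counter=5 r=(4,5,4,4) succ=(1,0,0,0) retry=(1,0,0,1)
9 | T2 CAS | counter=6 r=(4,5,4,4) succ=(1,1,0,0) retry=(1,0,0,1)
10 | T1 LOAD | counter=6 r=(6,5,4,4) succ=(1,1,0,0) retry=(1,0,0,1)
11 | T3 CAS | counter=6 r=(6,5,4,4) succ=(1,1,0,0) retry=(1,0,1,1)
12 | T1 CAS | counter=7 r=(6,5,4,4) succ=(2,1,0,0) retry=(1,0,1,1)
13 | T3 LOAD | counter=7 r=(6,5,7,4) succ=(2,1,0,0) retry=(1,0,1,1)
14 | T4 LOAD | counter=7 r=(6,5,7,7) succ=(2,1,0,0) retry=(1,0,1,1)
15 | T4 CAS | counter=8 r=(6,5,7,7) succ=(2,1,0,1) retry=(1,0,1,1)
16 | T3 CAS | counter=8 r=(6,5,7,7) succ=(2,1,0,1) retry=(1,0,2,1)
17 | T1 LOAD | counter=8 r=(8,5,7,7) succ=(2,1,0,1) retry=(1,0,2,1)
18 | T4 LOAD | counter=8 r=(8,5,7,8) succ=(2,1,0,1) retry=(1,0,2,1)
19 | T4 CAS | counter=9 r=(8,5,7,8) succ=(2,1,0,2) retry=(1,0,2,1)
20 | T1 CAS | counter=9 r=(8,5,7,8) succ=(2,1,0,2) retry=(2,0,2,1)
21 | T3 LOAD | counter=9 r=(8,5,9,8) succ=(2,1,0,2) retry=(2,0,2,1)
22 | T3 CAS | counter=10 r=(8,5,9,8) succ=(2,1,1,2) retry=(2,0,2,1)
23 | T4 LOAD | counter=10 r=(8,5,9,10) succ=(2,1,1,2) retry=(2,0,2,1)
24 | T4 CAS | counter=11 r=(8,5,9,10) succ=(2,1,1,3) retry=(2,0,2,1)

counter=11 r=(8,5,9,10) succ=(2,1,1,3) retry=(2,0,2,1)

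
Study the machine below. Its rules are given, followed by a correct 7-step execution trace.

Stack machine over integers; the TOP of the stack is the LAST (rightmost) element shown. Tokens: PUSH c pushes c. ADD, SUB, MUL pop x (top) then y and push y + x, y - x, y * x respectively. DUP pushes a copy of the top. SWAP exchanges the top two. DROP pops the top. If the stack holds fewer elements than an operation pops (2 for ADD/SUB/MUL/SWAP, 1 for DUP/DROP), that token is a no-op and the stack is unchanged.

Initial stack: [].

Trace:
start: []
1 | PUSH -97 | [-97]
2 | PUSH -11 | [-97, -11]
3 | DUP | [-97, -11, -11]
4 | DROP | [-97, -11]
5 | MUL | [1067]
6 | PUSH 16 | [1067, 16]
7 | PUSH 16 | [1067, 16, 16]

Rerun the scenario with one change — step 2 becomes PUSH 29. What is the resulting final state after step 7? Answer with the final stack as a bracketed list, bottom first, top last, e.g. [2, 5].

(re-executing from step 2 with the substitution; state before step 2: [-97])
2 | PUSH 29 | [-97, 29]
3 | DUP | [-97, 29, 29]
4 | DROP | [-97, 29]
5 | MUL | [-2813]
6 | PUSH 16 | [-2813, 16]
7 | PUSH 16 | [-2813, 16, 16]

[-2813, 16, 16]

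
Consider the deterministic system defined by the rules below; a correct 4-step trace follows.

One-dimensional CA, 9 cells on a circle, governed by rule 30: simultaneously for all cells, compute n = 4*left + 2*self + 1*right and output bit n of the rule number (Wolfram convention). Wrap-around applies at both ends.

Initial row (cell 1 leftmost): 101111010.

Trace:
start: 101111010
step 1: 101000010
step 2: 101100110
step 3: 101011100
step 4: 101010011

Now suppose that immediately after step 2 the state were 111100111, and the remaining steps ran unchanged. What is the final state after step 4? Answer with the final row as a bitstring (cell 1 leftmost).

state after step 2 := 111100111
step 3: 000011100
step 4: 000110010

000110010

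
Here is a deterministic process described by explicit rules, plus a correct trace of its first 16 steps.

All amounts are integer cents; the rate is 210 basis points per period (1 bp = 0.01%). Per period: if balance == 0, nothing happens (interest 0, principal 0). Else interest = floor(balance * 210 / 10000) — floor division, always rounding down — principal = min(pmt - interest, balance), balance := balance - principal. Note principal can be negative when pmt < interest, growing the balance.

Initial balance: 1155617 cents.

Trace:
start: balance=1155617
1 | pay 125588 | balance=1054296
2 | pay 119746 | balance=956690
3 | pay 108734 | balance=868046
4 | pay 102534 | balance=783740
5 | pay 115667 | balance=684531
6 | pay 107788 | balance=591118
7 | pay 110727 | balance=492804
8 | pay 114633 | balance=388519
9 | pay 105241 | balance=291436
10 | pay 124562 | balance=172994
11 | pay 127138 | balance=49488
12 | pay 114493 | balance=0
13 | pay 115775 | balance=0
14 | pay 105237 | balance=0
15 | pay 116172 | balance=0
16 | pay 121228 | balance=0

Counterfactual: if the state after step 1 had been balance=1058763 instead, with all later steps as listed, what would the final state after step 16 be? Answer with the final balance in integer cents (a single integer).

0

state after step 1 := balance=1058763
2 | pay 119746 | balance=961251
3 | pay 108734 | balance=872703
4 | pay 102534 | balance=788495
5 | pay 115667 | balance=689386
6 | pay 107788 | balance=596075
7 | pay 110727 | balance=497865
8 | pay 114633 | balance=393687
9 | pay 105241 | balance=296713
10 | pay 124562 | balance=178381
11 | pay 127138 | balance=54989
12 | pay 114493 | balance=0
13 | pay 115775 | balance=0
14 | pay 105237 | balance=0
15 | pay 116172 | balance=0
16 | pay 121228 | balance=0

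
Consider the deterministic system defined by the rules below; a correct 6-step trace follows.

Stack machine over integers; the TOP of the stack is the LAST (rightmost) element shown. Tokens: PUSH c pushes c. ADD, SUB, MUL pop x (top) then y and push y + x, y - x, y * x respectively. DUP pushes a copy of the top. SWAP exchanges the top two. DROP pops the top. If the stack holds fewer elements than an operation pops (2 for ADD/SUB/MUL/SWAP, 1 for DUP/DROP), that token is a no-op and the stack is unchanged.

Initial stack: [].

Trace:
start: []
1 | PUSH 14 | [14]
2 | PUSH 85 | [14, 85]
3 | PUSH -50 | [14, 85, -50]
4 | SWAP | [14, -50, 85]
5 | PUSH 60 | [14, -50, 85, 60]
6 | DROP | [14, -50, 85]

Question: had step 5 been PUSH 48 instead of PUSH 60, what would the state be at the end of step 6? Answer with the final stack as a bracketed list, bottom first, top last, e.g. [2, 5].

[14, -50, 85]

(re-executing from step 5 with the substitution; state before step 5: [14, -50, 85])
5 | PUSH 48 | [14, -50, 85, 48]
6 | DROP | [14, -50, 85]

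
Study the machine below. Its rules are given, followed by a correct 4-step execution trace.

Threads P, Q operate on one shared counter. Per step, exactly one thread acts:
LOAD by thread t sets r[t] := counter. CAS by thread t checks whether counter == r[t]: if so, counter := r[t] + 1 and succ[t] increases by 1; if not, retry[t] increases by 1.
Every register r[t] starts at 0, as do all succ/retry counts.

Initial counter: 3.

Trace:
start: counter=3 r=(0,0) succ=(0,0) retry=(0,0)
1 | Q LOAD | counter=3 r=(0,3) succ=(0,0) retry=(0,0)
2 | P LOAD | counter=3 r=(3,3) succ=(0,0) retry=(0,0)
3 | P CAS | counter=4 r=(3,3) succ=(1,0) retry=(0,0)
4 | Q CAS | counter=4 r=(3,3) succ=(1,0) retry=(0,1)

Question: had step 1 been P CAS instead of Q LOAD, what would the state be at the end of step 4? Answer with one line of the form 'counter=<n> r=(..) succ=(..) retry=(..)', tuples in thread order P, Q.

counter=4 r=(3,0) succ=(1,0) retry=(1,1)

(re-executing from step 1 with the substitution; state before step 1: counter=3 r=(0,0) succ=(0,0) retry=(0,0))
1 | P CAS | counter=3 r=(0,0) succ=(0,0) retry=(1,0)
2 | P LOAD | counter=3 r=(3,0) succ=(0,0) retry=(1,0)
3 | P CAS | counter=4 r=(3,0) succ=(1,0) retry=(1,0)
4 | Q CAS | counter=4 r=(3,0) succ=(1,0) retry=(1,1)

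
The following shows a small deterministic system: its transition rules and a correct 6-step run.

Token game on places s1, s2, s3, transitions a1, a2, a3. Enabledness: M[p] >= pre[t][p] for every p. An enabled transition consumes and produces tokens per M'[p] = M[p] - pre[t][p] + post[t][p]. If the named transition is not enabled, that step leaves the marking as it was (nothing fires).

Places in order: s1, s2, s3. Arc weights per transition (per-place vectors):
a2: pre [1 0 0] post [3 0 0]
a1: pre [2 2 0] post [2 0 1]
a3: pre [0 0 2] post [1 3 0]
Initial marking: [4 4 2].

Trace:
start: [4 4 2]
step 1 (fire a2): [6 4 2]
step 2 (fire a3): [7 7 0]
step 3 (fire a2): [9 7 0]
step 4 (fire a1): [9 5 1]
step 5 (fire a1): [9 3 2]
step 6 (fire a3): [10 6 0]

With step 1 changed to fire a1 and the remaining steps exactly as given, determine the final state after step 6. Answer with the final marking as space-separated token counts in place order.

8 4 1

(re-executing from step 1 with the substitution; state before step 1: [4 4 2])
step 1 (fire a1): [4 2 3]
step 2 (fire a3): [5 5 1]
step 3 (fire a2): [7 5 1]
step 4 (fire a1): [7 3 2]
step 5 (fire a1): [7 1 3]
step 6 (fire a3): [8 4 1]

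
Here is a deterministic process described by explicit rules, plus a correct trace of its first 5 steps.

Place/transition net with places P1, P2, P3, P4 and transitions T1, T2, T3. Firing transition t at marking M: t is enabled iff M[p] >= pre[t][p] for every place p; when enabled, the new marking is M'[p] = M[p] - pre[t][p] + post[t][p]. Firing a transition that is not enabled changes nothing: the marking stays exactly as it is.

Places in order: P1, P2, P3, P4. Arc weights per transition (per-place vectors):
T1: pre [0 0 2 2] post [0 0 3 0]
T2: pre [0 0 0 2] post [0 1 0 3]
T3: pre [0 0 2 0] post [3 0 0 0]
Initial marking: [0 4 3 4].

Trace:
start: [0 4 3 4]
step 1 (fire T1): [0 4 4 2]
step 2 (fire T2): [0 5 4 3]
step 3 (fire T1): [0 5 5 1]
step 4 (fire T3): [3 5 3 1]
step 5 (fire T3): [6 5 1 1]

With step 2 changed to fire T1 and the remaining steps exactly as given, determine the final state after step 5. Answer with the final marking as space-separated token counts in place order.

6 4 1 0

(re-executing from step 2 with the substitution; state before step 2: [0 4 4 2])
step 2 (fire T1): [0 4 5 0]
step 3 (fire T1): [0 4 5 0]
step 4 (fire T3): [3 4 3 0]
step 5 (fire T3): [6 4 1 0]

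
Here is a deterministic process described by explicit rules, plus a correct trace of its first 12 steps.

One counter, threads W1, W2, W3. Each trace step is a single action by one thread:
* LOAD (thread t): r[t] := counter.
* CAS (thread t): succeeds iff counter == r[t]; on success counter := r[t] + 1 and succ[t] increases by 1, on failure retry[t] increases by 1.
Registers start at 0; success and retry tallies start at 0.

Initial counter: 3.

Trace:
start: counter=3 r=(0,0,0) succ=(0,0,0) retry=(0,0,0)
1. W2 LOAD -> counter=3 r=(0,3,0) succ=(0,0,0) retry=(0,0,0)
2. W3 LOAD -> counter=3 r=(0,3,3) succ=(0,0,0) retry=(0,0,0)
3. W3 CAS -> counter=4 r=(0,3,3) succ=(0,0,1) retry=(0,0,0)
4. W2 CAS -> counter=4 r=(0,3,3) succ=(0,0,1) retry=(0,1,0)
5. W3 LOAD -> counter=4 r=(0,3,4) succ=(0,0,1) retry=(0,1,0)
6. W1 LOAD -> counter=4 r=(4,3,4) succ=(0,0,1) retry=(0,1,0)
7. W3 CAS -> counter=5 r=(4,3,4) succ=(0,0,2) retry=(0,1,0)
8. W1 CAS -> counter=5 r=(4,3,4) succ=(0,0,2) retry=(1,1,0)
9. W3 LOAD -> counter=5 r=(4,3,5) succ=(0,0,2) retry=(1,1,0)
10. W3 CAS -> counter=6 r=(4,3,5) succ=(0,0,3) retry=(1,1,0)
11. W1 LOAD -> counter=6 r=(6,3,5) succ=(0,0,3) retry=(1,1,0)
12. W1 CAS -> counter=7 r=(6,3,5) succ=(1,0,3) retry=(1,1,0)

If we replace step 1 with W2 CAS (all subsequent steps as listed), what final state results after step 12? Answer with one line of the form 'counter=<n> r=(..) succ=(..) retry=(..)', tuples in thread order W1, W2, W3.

(re-executing from step 1 with the substitution; state before step 1: counter=3 r=(0,0,0) succ=(0,0,0) retry=(0,0,0))
1. W2 CAS -> counter=3 r=(0,0,0) succ=(0,0,0) retry=(0,1,0)
2. W3 LOAD -> counter=3 r=(0,0,3) succ=(0,0,0) retry=(0,1,0)
3. W3 CAS -> counter=4 r=(0,0,3) succ=(0,0,1) retry=(0,1,0)
4. W2 CAS -> counter=4 r=(0,0,3) succ=(0,0,1) retry=(0,2,0)
5. W3 LOAD -> counter=4 r=(0,0,4) succ=(0,0,1) retry=(0,2,0)
6. W1 LOAD -> counter=4 r=(4,0,4) succ=(0,0,1) retry=(0,2,0)
7. W3 CAS -> counter=5 r=(4,0,4) succ=(0,0,2) retry=(0,2,0)
8. W1 CAS -> counter=5 r=(4,0,4) succ=(0,0,2) retry=(1,2,0)
9. W3 LOAD -> counter=5 r=(4,0,5) succ=(0,0,2) retry=(1,2,0)
10. W3 CAS -> counter=6 r=(4,0,5) succ=(0,0,3) retry=(1,2,0)
11. W1 LOAD -> counter=6 r=(6,0,5) succ=(0,0,3) retry=(1,2,0)
12. W1 CAS -> counter=7 r=(6,0,5) succ=(1,0,3) retry=(1,2,0)

counter=7 r=(6,0,5) succ=(1,0,3) retry=(1,2,0)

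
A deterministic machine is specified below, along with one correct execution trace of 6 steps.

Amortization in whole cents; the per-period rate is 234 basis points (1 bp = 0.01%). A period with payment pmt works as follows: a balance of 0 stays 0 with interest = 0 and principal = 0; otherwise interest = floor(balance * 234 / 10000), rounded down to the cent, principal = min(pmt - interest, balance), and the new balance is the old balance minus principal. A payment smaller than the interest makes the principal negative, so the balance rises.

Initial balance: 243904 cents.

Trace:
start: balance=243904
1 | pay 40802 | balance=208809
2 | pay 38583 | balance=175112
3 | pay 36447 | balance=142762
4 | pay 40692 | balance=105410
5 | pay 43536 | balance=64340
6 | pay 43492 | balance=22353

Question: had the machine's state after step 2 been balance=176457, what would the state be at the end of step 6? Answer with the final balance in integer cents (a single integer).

23829

state after step 2 := balance=176457
3 | pay 36447 | balance=144139
4 | pay 40692 | balance=106819
5 | pay 43536 | balance=65782
6 | pay 43492 | balance=23829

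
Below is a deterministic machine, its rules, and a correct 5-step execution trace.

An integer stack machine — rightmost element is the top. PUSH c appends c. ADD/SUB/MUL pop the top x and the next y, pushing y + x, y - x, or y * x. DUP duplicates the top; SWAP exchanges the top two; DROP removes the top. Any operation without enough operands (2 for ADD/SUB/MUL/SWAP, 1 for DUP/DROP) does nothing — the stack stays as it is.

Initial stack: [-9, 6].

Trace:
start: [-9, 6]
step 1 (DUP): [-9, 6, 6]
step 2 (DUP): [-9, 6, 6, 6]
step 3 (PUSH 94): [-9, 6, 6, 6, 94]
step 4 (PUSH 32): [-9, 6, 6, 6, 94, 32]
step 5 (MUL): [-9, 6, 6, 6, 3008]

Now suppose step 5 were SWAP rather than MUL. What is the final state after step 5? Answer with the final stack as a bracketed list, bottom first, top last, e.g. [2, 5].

(re-executing from step 5 with the substitution; state before step 5: [-9, 6, 6, 6, 94, 32])
step 5 (SWAP): [-9, 6, 6, 6, 32, 94]

[-9, 6, 6, 6, 32, 94]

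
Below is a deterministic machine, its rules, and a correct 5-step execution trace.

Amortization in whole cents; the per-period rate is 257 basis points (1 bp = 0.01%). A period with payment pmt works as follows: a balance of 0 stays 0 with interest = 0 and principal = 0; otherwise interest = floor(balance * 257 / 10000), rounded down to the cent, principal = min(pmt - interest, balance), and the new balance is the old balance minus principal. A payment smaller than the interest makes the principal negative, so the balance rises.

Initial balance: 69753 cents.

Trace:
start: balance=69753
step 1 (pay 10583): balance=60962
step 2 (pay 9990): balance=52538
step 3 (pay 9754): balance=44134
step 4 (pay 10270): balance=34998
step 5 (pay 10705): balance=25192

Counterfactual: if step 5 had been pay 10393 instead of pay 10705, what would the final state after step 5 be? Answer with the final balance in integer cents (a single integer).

(re-executing from step 5 with the substitution; state before step 5: balance=34998)
step 5 (pay 10393): balance=25504

25504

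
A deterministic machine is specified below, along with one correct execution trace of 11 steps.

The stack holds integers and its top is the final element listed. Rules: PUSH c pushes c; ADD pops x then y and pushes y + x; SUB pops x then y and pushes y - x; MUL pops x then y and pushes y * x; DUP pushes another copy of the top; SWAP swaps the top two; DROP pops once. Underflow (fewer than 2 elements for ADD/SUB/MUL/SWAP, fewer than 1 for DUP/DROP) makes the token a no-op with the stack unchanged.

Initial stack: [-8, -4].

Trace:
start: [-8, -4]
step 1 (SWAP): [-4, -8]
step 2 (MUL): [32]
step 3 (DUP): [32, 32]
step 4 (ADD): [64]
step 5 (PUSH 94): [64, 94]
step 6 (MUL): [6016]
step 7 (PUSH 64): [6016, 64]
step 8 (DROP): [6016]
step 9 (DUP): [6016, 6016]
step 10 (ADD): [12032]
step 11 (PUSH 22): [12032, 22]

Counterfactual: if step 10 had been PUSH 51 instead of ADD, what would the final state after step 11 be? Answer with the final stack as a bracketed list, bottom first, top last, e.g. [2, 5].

(re-executing from step 10 with the substitution; state before step 10: [6016, 6016])
step 10 (PUSH 51): [6016, 6016, 51]
step 11 (PUSH 22): [6016, 6016, 51, 22]

[6016, 6016, 51, 22]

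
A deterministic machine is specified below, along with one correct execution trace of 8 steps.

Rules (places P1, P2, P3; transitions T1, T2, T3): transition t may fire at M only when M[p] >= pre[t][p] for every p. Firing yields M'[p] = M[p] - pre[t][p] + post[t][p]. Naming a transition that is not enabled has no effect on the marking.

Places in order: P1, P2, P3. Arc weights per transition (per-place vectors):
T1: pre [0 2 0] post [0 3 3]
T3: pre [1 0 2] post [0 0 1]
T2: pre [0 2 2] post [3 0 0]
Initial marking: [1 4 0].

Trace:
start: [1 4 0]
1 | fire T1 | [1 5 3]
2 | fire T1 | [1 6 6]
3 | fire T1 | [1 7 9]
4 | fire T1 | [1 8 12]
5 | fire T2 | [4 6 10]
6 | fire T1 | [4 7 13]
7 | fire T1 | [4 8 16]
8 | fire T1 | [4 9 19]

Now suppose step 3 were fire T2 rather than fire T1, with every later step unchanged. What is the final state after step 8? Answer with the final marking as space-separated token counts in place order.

7 6 14

(re-executing from step 3 with the substitution; state before step 3: [1 6 6])
3 | fire T2 | [4 4 4]
4 | fire T1 | [4 5 7]
5 | fire T2 | [7 3 5]
6 | fire T1 | [7 4 8]
7 | fire T1 | [7 5 11]
8 | fire T1 | [7 6 14]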